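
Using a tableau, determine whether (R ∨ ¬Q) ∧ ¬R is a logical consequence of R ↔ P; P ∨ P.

No

Initial set: {(R ↔ P); (P ∨ P); ¬((R ∨ ¬Q) ∧ ¬R)}.
(R ↔ P): β-rule — branch into R, P  //  ¬R, ¬P.
  branch 1 (add R, P):
    (P ∨ P): β-rule — branch into P  //  P.
      branch 1.1 (add P):
        ¬((R ∨ ¬Q) ∧ ¬R): β-rule — branch into ¬(R ∨ ¬Q)  //  ¬¬R.
          branch 1.1.1 (add ¬(R ∨ ¬Q)):
            ¬(R ∨ ¬Q): α-rule — add ¬R, ¬¬Q.
            × closes — contains both R and ¬R.
          branch 1.1.2 (add ¬¬R):
            ○ open, literals {P=true, R=true}.
      branch 1.2 (add P):
        ¬((R ∨ ¬Q) ∧ ¬R): β-rule — branch into ¬(R ∨ ¬Q)  //  ¬¬R.
          branch 1.2.1 (add ¬(R ∨ ¬Q)):
            ¬(R ∨ ¬Q): α-rule — add ¬R, ¬¬Q.
            × closes — contains both R and ¬R.
          branch 1.2.2 (add ¬¬R):
            ○ open, literals {P=true, R=true}.
  branch 2 (add ¬R, ¬P):
    (P ∨ P): β-rule — branch into P  //  P.
      branch 2.1 (add P):
        × closes — contains both P and ¬P.
      branch 2.2 (add P):
        × closes — contains both P and ¬P.
4 branches closed, 2 open.
An open branch gives a countermodel: P=true, R=true (unmentioned atoms arbitrary); the premises hold there but the conclusion fails.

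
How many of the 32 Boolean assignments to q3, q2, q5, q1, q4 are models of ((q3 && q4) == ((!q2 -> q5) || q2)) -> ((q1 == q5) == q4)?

Initial set: {T (((q3 && q4) == ((!q2 -> q5) || q2)) -> ((q1 == q5) == q4))}.
T (((q3 && q4) == ((!q2 -> q5) || q2)) -> ((q1 == q5) == q4)): β-rule — branch into F ((q3 && q4) == ((!q2 -> q5) || q2))  //  T ((q1 == q5) == q4).
  branch 1 (add F ((q3 && q4) == ((!q2 -> q5) || q2))):
    F ((q3 && q4) == ((!q2 -> q5) || q2)): β-rule — branch into T (q3 && q4), F ((!q2 -> q5) || q2)  //  F (q3 && q4), T ((!q2 -> q5) || q2).
      branch 1.1 (add T (q3 && q4), F ((!q2 -> q5) || q2)):
        T (q3 && q4): α-rule — add T q3, T q4.
        F ((!q2 -> q5) || q2): α-rule — add F (!q2 -> q5), F q2.
        F (!q2 -> q5): α-rule — add T !q2, F q5.
        ○ open, literals {q2=F, q3=T, q4=T, q5=F}.
      branch 1.2 (add F (q3 && q4), T ((!q2 -> q5) || q2)):
        F (q3 && q4): β-rule — branch into F q3  //  F q4.
          branch 1.2.1 (add F q3):
            T ((!q2 -> q5) || q2): β-rule — branch into T (!q2 -> q5)  //  T q2.
              branch 1.2.1.1 (add T (!q2 -> q5)):
                T (!q2 -> q5): β-rule — branch into F !q2  //  T q5.
                  branch 1.2.1.1.1 (add F !q2):
                    ○ open, literals {q2=T, q3=F}.
                  branch 1.2.1.1.2 (add T q5):
                    ○ open, literals {q3=F, q5=T}.
              branch 1.2.1.2 (add T q2):
                ○ open, literals {q2=T, q3=F}.
          branch 1.2.2 (add F q4):
            T ((!q2 -> q5) || q2): β-rule — branch into T (!q2 -> q5)  //  T q2.
              branch 1.2.2.1 (add T (!q2 -> q5)):
                T (!q2 -> q5): β-rule — branch into F !q2  //  T q5.
                  branch 1.2.2.1.1 (add F !q2):
                    ○ open, literals {q2=T, q4=F}.
                  branch 1.2.2.1.2 (add T q5):
                    ○ open, literals {q4=F, q5=T}.
              branch 1.2.2.2 (add T q2):
                ○ open, literals {q2=T, q4=F}.
  branch 2 (add T ((q1 == q5) == q4)):
    T ((q1 == q5) == q4): β-rule — branch into T (q1 == q5), T q4  //  F (q1 == q5), F q4.
      branch 2.1 (add T (q1 == q5), T q4):
        T (q1 == q5): β-rule — branch into T q1, T q5  //  F q1, F q5.
          branch 2.1.1 (add T q1, T q5):
            ○ open, literals {q1=T, q4=T, q5=T}.
          branch 2.1.2 (add F q1, F q5):
            ○ open, literals {q1=F, q4=T, q5=F}.
      branch 2.2 (add F (q1 == q5), F q4):
        F (q1 == q5): β-rule — branch into T q1, F q5  //  F q1, T q5.
          branch 2.2.1 (add T q1, F q5):
            ○ open, literals {q1=T, q4=F, q5=F}.
          branch 2.2.2 (add F q1, T q5):
            ○ open, literals {q1=F, q4=F, q5=T}.
0 branches closed, 11 open.
Each open branch fixes some atoms; the unmentioned ones are free. Counting distinct full assignments: branch {q2=F, q3=T, q4=T, q5=F} (q1) contributes 2 new; branch {q2=T, q3=F} (q5, q1, q4) contributes 8 new; branch {q3=F, q5=T} (q2, q1, q4) contributes 4 new; branch {q2=T, q3=F} (q5, q1, q4) contributes 0 new; branch {q2=T, q4=F} (q3, q5, q1) contributes 4 new; branch {q4=F, q5=T} (q3, q2, q1) contributes 2 new; branch {q2=T, q4=F} (q3, q5, q1) contributes 0 new; branch {q1=T, q4=T, q5=T} (q3, q2) contributes 2 new; branch {q1=F, q4=T, q5=F} (q3, q2) contributes 2 new; branch {q1=T, q4=F, q5=F} (q3, q2) contributes 2 new; branch {q1=F, q4=F, q5=T} (q3, q2) contributes 0 new. Total: 26.

26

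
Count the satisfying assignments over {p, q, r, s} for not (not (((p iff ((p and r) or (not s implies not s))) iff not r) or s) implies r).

2

Initial set: {T not (not (((p iff ((p and r) or (not s implies not s))) iff not r) or s) implies r)}.
T not (not (((p iff ((p and r) or (not s implies not s))) iff not r) or s) implies r): α-rule — add T not (((p iff ((p and r) or (not s implies not s))) iff not r) or s), F r.
T not (((p iff ((p and r) or (not s implies not s))) iff not r) or s): α-rule — add F ((p iff ((p and r) or (not s implies not s))) iff not r), F s.
F ((p iff ((p and r) or (not s implies not s))) iff not r): β-rule — branch into T (p iff ((p and r) or (not s implies not s))), F not r  //  F (p iff ((p and r) or (not s implies not s))), T not r.
  branch 1 (add T (p iff ((p and r) or (not s implies not s))), F not r):
    × closes — contains both r and not r.
  branch 2 (add F (p iff ((p and r) or (not s implies not s))), T not r):
    F (p iff ((p and r) or (not s implies not s))): β-rule — branch into T p, F ((p and r) or (not s implies not s))  //  F p, T ((p and r) or (not s implies not s)).
      branch 2.1 (add T p, F ((p and r) or (not s implies not s))):
        F ((p and r) or (not s implies not s)): α-rule — add F (p and r), F (not s implies not s).
        F (not s implies not s): α-rule — add T not s, F not s.
        × closes — contains both s and not s.
      branch 2.2 (add F p, T ((p and r) or (not s implies not s))):
        T ((p and r) or (not s implies not s)): β-rule — branch into T (p and r)  //  T (not s implies not s).
          branch 2.2.1 (add T (p and r)):
            T (p and r): α-rule — add T p, T r.
            × closes — contains both p and not p.
          branch 2.2.2 (add T (not s implies not s)):
            T (not s implies not s): β-rule — branch into F not s  //  T not s.
              branch 2.2.2.1 (add F not s):
                × closes — contains both s and not s.
              branch 2.2.2.2 (add T not s):
                ○ open, literals {p=false, r=false, s=false}.
4 branches closed, 1 open.
Each open branch fixes some atoms; the unmentioned ones are free. Counting distinct full assignments: branch {p=false, r=false, s=false} (q) contributes 2 new. Total: 2.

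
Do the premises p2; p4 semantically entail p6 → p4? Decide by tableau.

Yes

Initial set: {p2; p4; ¬(p6 → p4)}.
¬(p6 → p4): α-rule — add p6, ¬p4.
× closes — contains both p4 and ¬p4.
All 1 branch closes.
Every branch closed, so the premises entail the conclusion.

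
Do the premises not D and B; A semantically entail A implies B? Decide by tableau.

Initial set: {(not D and B); A; not (A implies B)}.
(not D and B): α-rule — add not D, B.
not (A implies B): α-rule — add A, not B.
× closes — contains both B and not B.
All 1 branch closes.
Every branch closed, so the premises entail the conclusion.

Yes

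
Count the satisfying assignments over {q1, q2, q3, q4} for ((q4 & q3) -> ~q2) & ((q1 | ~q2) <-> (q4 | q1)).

Initial set: {(((q4 & q3) -> ~q2) & ((q1 | ~q2) <-> (q4 | q1)))}.
(((q4 & q3) -> ~q2) & ((q1 | ~q2) <-> (q4 | q1))): α-rule — add ((q4 & q3) -> ~q2), ((q1 | ~q2) <-> (q4 | q1)).
((q4 & q3) -> ~q2): β-rule — branch into ~(q4 & q3)  //  ~q2.
  branch 1 (add ~(q4 & q3)):
    ((q1 | ~q2) <-> (q4 | q1)): β-rule — branch into (q1 | ~q2), (q4 | q1)  //  ~(q1 | ~q2), ~(q4 | q1).
      branch 1.1 (add (q1 | ~q2), (q4 | q1)):
        ~(q4 & q3): β-rule — branch into ~q4  //  ~q3.
          branch 1.1.1 (add ~q4):
            (q1 | ~q2): β-rule — branch into q1  //  ~q2.
              branch 1.1.1.1 (add q1):
                (q4 | q1): β-rule — branch into q4  //  q1.
                  branch 1.1.1.1.1 (add q4):
                    × closes — contains both q4 and ~q4.
                  branch 1.1.1.1.2 (add q1):
                    ○ open, literals {q1=1, q4=0}.
              branch 1.1.1.2 (add ~q2):
                (q4 | q1): β-rule — branch into q4  //  q1.
                  branch 1.1.1.2.1 (add q4):
                    × closes — contains both q4 and ~q4.
                  branch 1.1.1.2.2 (add q1):
                    ○ open, literals {q1=1, q2=0, q4=0}.
          branch 1.1.2 (add ~q3):
            (q1 | ~q2): β-rule — branch into q1  //  ~q2.
              branch 1.1.2.1 (add q1):
                (q4 | q1): β-rule — branch into q4  //  q1.
                  branch 1.1.2.1.1 (add q4):
                    ○ open, literals {q1=1, q3=0, q4=1}.
                  branch 1.1.2.1.2 (add q1):
                    ○ open, literals {q1=1, q3=0}.
              branch 1.1.2.2 (add ~q2):
                (q4 | q1): β-rule — branch into q4  //  q1.
                  branch 1.1.2.2.1 (add q4):
                    ○ open, literals {q2=0, q3=0, q4=1}.
                  branch 1.1.2.2.2 (add q1):
                    ○ open, literals {q1=1, q2=0, q3=0}.
      branch 1.2 (add ~(q1 | ~q2), ~(q4 | q1)):
        ~(q1 | ~q2): α-rule — add ~q1, ~~q2.
        ~(q4 | q1): α-rule — add ~q4, ~q1.
        ~(q4 & q3): β-rule — branch into ~q4  //  ~q3.
          branch 1.2.1 (add ~q4):
            ○ open, literals {q1=0, q2=1, q4=0}.
          branch 1.2.2 (add ~q3):
            ○ open, literals {q1=0, q2=1, q3=0, q4=0}.
  branch 2 (add ~q2):
    ((q1 | ~q2) <-> (q4 | q1)): β-rule — branch into (q1 | ~q2), (q4 | q1)  //  ~(q1 | ~q2), ~(q4 | q1).
      branch 2.1 (add (q1 | ~q2), (q4 | q1)):
        (q1 | ~q2): β-rule — branch into q1  //  ~q2.
          branch 2.1.1 (add q1):
            (q4 | q1): β-rule — branch into q4  //  q1.
              branch 2.1.1.1 (add q4):
                ○ open, literals {q1=1, q2=0, q4=1}.
              branch 2.1.1.2 (add q1):
                ○ open, literals {q1=1, q2=0}.
          branch 2.1.2 (add ~q2):
            (q4 | q1): β-rule — branch into q4  //  q1.
              branch 2.1.2.1 (add q4):
                ○ open, literals {q2=0, q4=1}.
              branch 2.1.2.2 (add q1):
                ○ open, literals {q1=1, q2=0}.
      branch 2.2 (add ~(q1 | ~q2), ~(q4 | q1)):
        ~(q1 | ~q2): α-rule — add ~q1, ~~q2.
        × closes — contains both q2 and ~q2.
3 branches closed, 12 open.
Each open branch fixes some atoms; the unmentioned ones are free. Counting distinct full assignments: branch {q1=1, q4=0} (q2, q3) contributes 4 new; branch {q1=1, q2=0, q4=0} (q3) contributes 0 new; branch {q1=1, q3=0, q4=1} (q2) contributes 2 new; branch {q1=1, q3=0} (q2, q4) contributes 0 new; branch {q2=0, q3=0, q4=1} (q1) contributes 1 new; branch {q1=1, q2=0, q3=0} (q4) contributes 0 new; branch {q1=0, q2=1, q4=0} (q3) contributes 2 new; branch {q1=0, q2=1, q3=0, q4=0} (none free) contributes 0 new; branch {q1=1, q2=0, q4=1} (q3) contributes 1 new; branch {q1=1, q2=0} (q3, q4) contributes 0 new; branch {q2=0, q4=1} (q1, q3) contributes 1 new; branch {q1=1, q2=0} (q3, q4) contributes 0 new. Total: 11.

11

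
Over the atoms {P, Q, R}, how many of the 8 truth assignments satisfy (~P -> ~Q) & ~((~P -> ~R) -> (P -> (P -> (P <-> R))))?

Initial set: {((~P -> ~Q) & ~((~P -> ~R) -> (P -> (P -> (P <-> R)))))}.
((~P -> ~Q) & ~((~P -> ~R) -> (P -> (P -> (P <-> R))))): α-rule — add (~P -> ~Q), ~((~P -> ~R) -> (P -> (P -> (P <-> R)))).
~((~P -> ~R) -> (P -> (P -> (P <-> R)))): α-rule — add (~P -> ~R), ~(P -> (P -> (P <-> R))).
~(P -> (P -> (P <-> R))): α-rule — add P, ~(P -> (P <-> R)).
~(P -> (P <-> R)): α-rule — add P, ~(P <-> R).
(~P -> ~Q): β-rule — branch into ~~P  //  ~Q.
  branch 1 (add ~~P):
    (~P -> ~R): β-rule — branch into ~~P  //  ~R.
      branch 1.1 (add ~~P):
        ~(P <-> R): β-rule — branch into P, ~R  //  ~P, R.
          branch 1.1.1 (add P, ~R):
            ○ open, literals {P=1, R=0}.
          branch 1.1.2 (add ~P, R):
            × closes — contains both P and ~P.
      branch 1.2 (add ~R):
        ~(P <-> R): β-rule — branch into P, ~R  //  ~P, R.
          branch 1.2.1 (add P, ~R):
            ○ open, literals {P=1, R=0}.
          branch 1.2.2 (add ~P, R):
            × closes — contains both P and ~P.
  branch 2 (add ~Q):
    (~P -> ~R): β-rule — branch into ~~P  //  ~R.
      branch 2.1 (add ~~P):
        ~(P <-> R): β-rule — branch into P, ~R  //  ~P, R.
          branch 2.1.1 (add P, ~R):
            ○ open, literals {P=1, Q=0, R=0}.
          branch 2.1.2 (add ~P, R):
            × closes — contains both P and ~P.
      branch 2.2 (add ~R):
        ~(P <-> R): β-rule — branch into P, ~R  //  ~P, R.
          branch 2.2.1 (add P, ~R):
            ○ open, literals {P=1, Q=0, R=0}.
          branch 2.2.2 (add ~P, R):
            × closes — contains both P and ~P.
4 branches closed, 4 open.
Each open branch fixes some atoms; the unmentioned ones are free. Counting distinct full assignments: branch {P=1, R=0} (Q) contributes 2 new; branch {P=1, R=0} (Q) contributes 0 new; branch {P=1, Q=0, R=0} (none free) contributes 0 new; branch {P=1, Q=0, R=0} (none free) contributes 0 new. Total: 2.

2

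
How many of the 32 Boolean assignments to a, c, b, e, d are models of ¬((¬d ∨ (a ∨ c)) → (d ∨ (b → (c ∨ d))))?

Initial set: {¬((¬d ∨ (a ∨ c)) → (d ∨ (b → (c ∨ d))))}.
¬((¬d ∨ (a ∨ c)) → (d ∨ (b → (c ∨ d)))): α-rule — add (¬d ∨ (a ∨ c)), ¬(d ∨ (b → (c ∨ d))).
¬(d ∨ (b → (c ∨ d))): α-rule — add ¬d, ¬(b → (c ∨ d)).
¬(b → (c ∨ d)): α-rule — add b, ¬(c ∨ d).
¬(c ∨ d): α-rule — add ¬c, ¬d.
(¬d ∨ (a ∨ c)): β-rule — branch into ¬d  //  (a ∨ c).
  branch 1 (add ¬d):
    ○ open, literals {b=1, c=0, d=0}.
  branch 2 (add (a ∨ c)):
    (a ∨ c): β-rule — branch into a  //  c.
      branch 2.1 (add a):
        ○ open, literals {a=1, b=1, c=0, d=0}.
      branch 2.2 (add c):
        × closes — contains both c and ¬c.
1 branch closed, 2 open.
Each open branch fixes some atoms; the unmentioned ones are free. Counting distinct full assignments: branch {b=1, c=0, d=0} (a, e) contributes 4 new; branch {a=1, b=1, c=0, d=0} (e) contributes 0 new. Total: 4.

4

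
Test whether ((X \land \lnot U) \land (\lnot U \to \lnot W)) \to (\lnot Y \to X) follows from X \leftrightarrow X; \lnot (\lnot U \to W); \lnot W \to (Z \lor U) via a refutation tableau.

Initial set: {(X \leftrightarrow X); \lnot (\lnot U \to W); (\lnot W \to (Z \lor U)); \lnot (((X \land \lnot U) \land (\lnot U \to \lnot W)) \to (\lnot Y \to X))}.
\lnot (\lnot U \to W): α-rule — add \lnot U, \lnot W.
\lnot (((X \land \lnot U) \land (\lnot U \to \lnot W)) \to (\lnot Y \to X)): α-rule — add ((X \land \lnot U) \land (\lnot U \to \lnot W)), \lnot (\lnot Y \to X).
((X \land \lnot U) \land (\lnot U \to \lnot W)): α-rule — add (X \land \lnot U), (\lnot U \to \lnot W).
\lnot (\lnot Y \to X): α-rule — add \lnot Y, \lnot X.
(X \land \lnot U): α-rule — add X, \lnot U.
× closes — contains both X and \lnot X.
All 1 branch closes.
Every branch closed, so the premises entail the conclusion.

Yes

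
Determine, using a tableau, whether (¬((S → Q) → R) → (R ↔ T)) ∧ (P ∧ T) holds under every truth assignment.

Not valid

Assume the negation and expand:
Initial set: {¬((¬((S → Q) → R) → (R ↔ T)) ∧ (P ∧ T))}.
¬((¬((S → Q) → R) → (R ↔ T)) ∧ (P ∧ T)): β-rule — branch into ¬(¬((S → Q) → R) → (R ↔ T))  //  ¬(P ∧ T).
  branch 1 (add ¬(¬((S → Q) → R) → (R ↔ T))):
    ¬(¬((S → Q) → R) → (R ↔ T)): α-rule — add ¬((S → Q) → R), ¬(R ↔ T).
    ¬((S → Q) → R): α-rule — add (S → Q), ¬R.
    ¬(R ↔ T): β-rule — branch into R, ¬T  //  ¬R, T.
      branch 1.1 (add R, ¬T):
        × closes — contains both R and ¬R.
      branch 1.2 (add ¬R, T):
        (S → Q): β-rule — branch into ¬S  //  Q.
          branch 1.2.1 (add ¬S):
            ○ open, literals {R=false, S=false, T=true}.
          branch 1.2.2 (add Q):
            ○ open, literals {Q=true, R=false, T=true}.
  branch 2 (add ¬(P ∧ T)):
    ¬(P ∧ T): β-rule — branch into ¬P  //  ¬T.
      branch 2.1 (add ¬P):
        ○ open, literals {P=false}.
      branch 2.2 (add ¬T):
        ○ open, literals {T=false}.
1 branch closed, 4 open.
An open branch gives a countermodel: R=false, S=false, T=true (unmentioned atoms arbitrary); under it the original formula is false.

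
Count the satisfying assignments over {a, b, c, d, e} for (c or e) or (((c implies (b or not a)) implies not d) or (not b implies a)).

31

Initial set: {((c or e) or (((c implies (b or not a)) implies not d) or (not b implies a)))}.
((c or e) or (((c implies (b or not a)) implies not d) or (not b implies a))): β-rule — branch into (c or e)  //  (((c implies (b or not a)) implies not d) or (not b implies a)).
  branch 1 (add (c or e)):
    (c or e): β-rule — branch into c  //  e.
      branch 1.1 (add c):
        ○ open, literals {c=T}.
      branch 1.2 (add e):
        ○ open, literals {e=T}.
  branch 2 (add (((c implies (b or not a)) implies not d) or (not b implies a))):
    (((c implies (b or not a)) implies not d) or (not b implies a)): β-rule — branch into ((c implies (b or not a)) implies not d)  //  (not b implies a).
      branch 2.1 (add ((c implies (b or not a)) implies not d)):
        ((c implies (b or not a)) implies not d): β-rule — branch into not (c implies (b or not a))  //  not d.
          branch 2.1.1 (add not (c implies (b or not a))):
            not (c implies (b or not a)): α-rule — add c, not (b or not a).
            not (b or not a): α-rule — add not b, not not a.
            ○ open, literals {a=T, b=F, c=T}.
          branch 2.1.2 (add not d):
            ○ open, literals {d=F}.
      branch 2.2 (add (not b implies a)):
        (not b implies a): β-rule — branch into not not b  //  a.
          branch 2.2.1 (add not not b):
            ○ open, literals {b=T}.
          branch 2.2.2 (add a):
            ○ open, literals {a=T}.
0 branches closed, 6 open.
Each open branch fixes some atoms; the unmentioned ones are free. Counting distinct full assignments: branch {c=T} (a, b, d, e) contributes 16 new; branch {e=T} (a, b, c, d) contributes 8 new; branch {a=T, b=F, c=T} (d, e) contributes 0 new; branch {d=F} (a, b, c, e) contributes 4 new; branch {b=T} (a, c, d, e) contributes 2 new; branch {a=T} (b, c, d, e) contributes 1 new. Total: 31.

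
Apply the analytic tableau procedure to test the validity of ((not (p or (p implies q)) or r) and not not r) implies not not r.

Assume the negation and expand:
Initial set: {not (((not (p or (p implies q)) or r) and not not r) implies not not r)}.
not (((not (p or (p implies q)) or r) and not not r) implies not not r): α-rule — add ((not (p or (p implies q)) or r) and not not r), not not not r.
((not (p or (p implies q)) or r) and not not r): α-rule — add (not (p or (p implies q)) or r), not not r.
not not not r: drop double negation, giving not r.
not not r: drop double negation, giving r.
× closes — contains both r and not r.
All 1 branch closes.
Every branch closed, so the negation is unsatisfiable and the formula is valid.

Valid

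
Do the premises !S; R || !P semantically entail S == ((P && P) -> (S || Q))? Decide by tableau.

No

Initial set: {!S; (R || !P); !(S == ((P && P) -> (S || Q)))}.
(R || !P): β-rule — branch into R  //  !P.
  branch 1 (add R):
    !(S == ((P && P) -> (S || Q))): β-rule — branch into S, !((P && P) -> (S || Q))  //  !S, ((P && P) -> (S || Q)).
      branch 1.1 (add S, !((P && P) -> (S || Q))):
        × closes — contains both S and !S.
      branch 1.2 (add !S, ((P && P) -> (S || Q))):
        ((P && P) -> (S || Q)): β-rule — branch into !(P && P)  //  (S || Q).
          branch 1.2.1 (add !(P && P)):
            !(P && P): β-rule — branch into !P  //  !P.
              branch 1.2.1.1 (add !P):
                ○ open, literals {P=F, R=T, S=F}.
              branch 1.2.1.2 (add !P):
                ○ open, literals {P=F, R=T, S=F}.
          branch 1.2.2 (add (S || Q)):
            (S || Q): β-rule — branch into S  //  Q.
              branch 1.2.2.1 (add S):
                × closes — contains both S and !S.
              branch 1.2.2.2 (add Q):
                ○ open, literals {Q=T, R=T, S=F}.
  branch 2 (add !P):
    !(S == ((P && P) -> (S || Q))): β-rule — branch into S, !((P && P) -> (S || Q))  //  !S, ((P && P) -> (S || Q)).
      branch 2.1 (add S, !((P && P) -> (S || Q))):
        × closes — contains both S and !S.
      branch 2.2 (add !S, ((P && P) -> (S || Q))):
        ((P && P) -> (S || Q)): β-rule — branch into !(P && P)  //  (S || Q).
          branch 2.2.1 (add !(P && P)):
            !(P && P): β-rule — branch into !P  //  !P.
              branch 2.2.1.1 (add !P):
                ○ open, literals {P=F, S=F}.
              branch 2.2.1.2 (add !P):
                ○ open, literals {P=F, S=F}.
          branch 2.2.2 (add (S || Q)):
            (S || Q): β-rule — branch into S  //  Q.
              branch 2.2.2.1 (add S):
                × closes — contains both S and !S.
              branch 2.2.2.2 (add Q):
                ○ open, literals {P=F, Q=T, S=F}.
4 branches closed, 6 open.
An open branch gives a countermodel: P=F, R=T, S=F (unmentioned atoms arbitrary); the premises hold there but the conclusion fails.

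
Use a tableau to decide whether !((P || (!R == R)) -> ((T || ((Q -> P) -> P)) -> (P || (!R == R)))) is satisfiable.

Unsatisfiable

Initial set: {!((P || (!R == R)) -> ((T || ((Q -> P) -> P)) -> (P || (!R == R))))}.
!((P || (!R == R)) -> ((T || ((Q -> P) -> P)) -> (P || (!R == R)))): α-rule — add (P || (!R == R)), !((T || ((Q -> P) -> P)) -> (P || (!R == R))).
!((T || ((Q -> P) -> P)) -> (P || (!R == R))): α-rule — add (T || ((Q -> P) -> P)), !(P || (!R == R)).
!(P || (!R == R)): α-rule — add !P, !(!R == R).
(P || (!R == R)): β-rule — branch into P  //  (!R == R).
  branch 1 (add P):
    × closes — contains both P and !P.
  branch 2 (add (!R == R)):
    (T || ((Q -> P) -> P)): β-rule — branch into T  //  ((Q -> P) -> P).
      branch 2.1 (add T):
        !(!R == R): β-rule — branch into !R, !R  //  !!R, R.
          branch 2.1.1 (add !R, !R):
            (!R == R): β-rule — branch into !R, R  //  !!R, !R.
              branch 2.1.1.1 (add !R, R):
                × closes — contains both R and !R.
              branch 2.1.1.2 (add !!R, !R):
                × closes — contains both R and !R.
          branch 2.1.2 (add !!R, R):
            (!R == R): β-rule — branch into !R, R  //  !!R, !R.
              branch 2.1.2.1 (add !R, R):
                × closes — contains both R and !R.
              branch 2.1.2.2 (add !!R, !R):
                × closes — contains both R and !R.
      branch 2.2 (add ((Q -> P) -> P)):
        !(!R == R): β-rule — branch into !R, !R  //  !!R, R.
          branch 2.2.1 (add !R, !R):
            (!R == R): β-rule — branch into !R, R  //  !!R, !R.
              branch 2.2.1.1 (add !R, R):
                × closes — contains both R and !R.
              branch 2.2.1.2 (add !!R, !R):
                × closes — contains both R and !R.
          branch 2.2.2 (add !!R, R):
            (!R == R): β-rule — branch into !R, R  //  !!R, !R.
              branch 2.2.2.1 (add !R, R):
                × closes — contains both R and !R.
              branch 2.2.2.2 (add !!R, !R):
                × closes — contains both R and !R.
All 9 branches close.
Every branch closed; the formula is unsatisfiable.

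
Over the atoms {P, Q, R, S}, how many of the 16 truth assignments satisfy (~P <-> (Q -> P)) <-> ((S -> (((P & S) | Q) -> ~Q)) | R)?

6

Initial set: {((~P <-> (Q -> P)) <-> ((S -> (((P & S) | Q) -> ~Q)) | R))}.
((~P <-> (Q -> P)) <-> ((S -> (((P & S) | Q) -> ~Q)) | R)): β-rule — branch into (~P <-> (Q -> P)), ((S -> (((P & S) | Q) -> ~Q)) | R)  //  ~(~P <-> (Q -> P)), ~((S -> (((P & S) | Q) -> ~Q)) | R).
  branch 1 (add (~P <-> (Q -> P)), ((S -> (((P & S) | Q) -> ~Q)) | R)):
    (~P <-> (Q -> P)): β-rule — branch into ~P, (Q -> P)  //  ~~P, ~(Q -> P).
      branch 1.1 (add ~P, (Q -> P)):
        ((S -> (((P & S) | Q) -> ~Q)) | R): β-rule — branch into (S -> (((P & S) | Q) -> ~Q))  //  R.
          branch 1.1.1 (add (S -> (((P & S) | Q) -> ~Q))):
            (Q -> P): β-rule — branch into ~Q  //  P.
              branch 1.1.1.1 (add ~Q):
                (S -> (((P & S) | Q) -> ~Q)): β-rule — branch into ~S  //  (((P & S) | Q) -> ~Q).
                  branch 1.1.1.1.1 (add ~S):
                    ○ open, literals {P=false, Q=false, S=false}.
                  branch 1.1.1.1.2 (add (((P & S) | Q) -> ~Q)):
                    (((P & S) | Q) -> ~Q): β-rule — branch into ~((P & S) | Q)  //  ~Q.
                      branch 1.1.1.1.2.1 (add ~((P & S) | Q)):
                        ~((P & S) | Q): α-rule — add ~(P & S), ~Q.
                        ~(P & S): β-rule — branch into ~P  //  ~S.
                          branch 1.1.1.1.2.1.1 (add ~P):
                            ○ open, literals {P=false, Q=false}.
                          branch 1.1.1.1.2.1.2 (add ~S):
                            ○ open, literals {P=false, Q=false, S=false}.
                      branch 1.1.1.1.2.2 (add ~Q):
                        ○ open, literals {P=false, Q=false}.
              branch 1.1.1.2 (add P):
                × closes — contains both P and ~P.
          branch 1.1.2 (add R):
            (Q -> P): β-rule — branch into ~Q  //  P.
              branch 1.1.2.1 (add ~Q):
                ○ open, literals {P=false, Q=false, R=true}.
              branch 1.1.2.2 (add P):
                × closes — contains both P and ~P.
      branch 1.2 (add ~~P, ~(Q -> P)):
        ~(Q -> P): α-rule — add Q, ~P.
        × closes — contains both P and ~P.
  branch 2 (add ~(~P <-> (Q -> P)), ~((S -> (((P & S) | Q) -> ~Q)) | R)):
    ~((S -> (((P & S) | Q) -> ~Q)) | R): α-rule — add ~(S -> (((P & S) | Q) -> ~Q)), ~R.
    ~(S -> (((P & S) | Q) -> ~Q)): α-rule — add S, ~(((P & S) | Q) -> ~Q).
    ~(((P & S) | Q) -> ~Q): α-rule — add ((P & S) | Q), ~~Q.
    ~(~P <-> (Q -> P)): β-rule — branch into ~P, ~(Q -> P)  //  ~~P, (Q -> P).
      branch 2.1 (add ~P, ~(Q -> P)):
        ~(Q -> P): α-rule — add Q, ~P.
        ((P & S) | Q): β-rule — branch into (P & S)  //  Q.
          branch 2.1.1 (add (P & S)):
            (P & S): α-rule — add P, S.
            × closes — contains both P and ~P.
          branch 2.1.2 (add Q):
            ○ open, literals {P=false, Q=true, R=false, S=true}.
      branch 2.2 (add ~~P, (Q -> P)):
        ((P & S) | Q): β-rule — branch into (P & S)  //  Q.
          branch 2.2.1 (add (P & S)):
            (P & S): α-rule — add P, S.
            (Q -> P): β-rule — branch into ~Q  //  P.
              branch 2.2.1.1 (add ~Q):
                × closes — contains both Q and ~Q.
              branch 2.2.1.2 (add P):
                ○ open, literals {P=true, Q=true, R=false, S=true}.
          branch 2.2.2 (add Q):
            (Q -> P): β-rule — branch into ~Q  //  P.
              branch 2.2.2.1 (add ~Q):
                × closes — contains both Q and ~Q.
              branch 2.2.2.2 (add P):
                ○ open, literals {P=true, Q=true, R=false, S=true}.
6 branches closed, 8 open.
Each open branch fixes some atoms; the unmentioned ones are free. Counting distinct full assignments: branch {P=false, Q=false, S=false} (R) contributes 2 new; branch {P=false, Q=false} (R, S) contributes 2 new; branch {P=false, Q=false, S=false} (R) contributes 0 new; branch {P=false, Q=false} (R, S) contributes 0 new; branch {P=false, Q=false, R=true} (S) contributes 0 new; branch {P=false, Q=true, R=false, S=true} (none free) contributes 1 new; branch {P=true, Q=true, R=false, S=true} (none free) contributes 1 new; branch {P=true, Q=true, R=false, S=true} (none free) contributes 0 new. Total: 6.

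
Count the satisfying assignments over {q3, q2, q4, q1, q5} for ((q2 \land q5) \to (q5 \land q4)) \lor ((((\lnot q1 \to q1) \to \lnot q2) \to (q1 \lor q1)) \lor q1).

Initial set: {T (((q2 \land q5) \to (q5 \land q4)) \lor ((((\lnot q1 \to q1) \to \lnot q2) \to (q1 \lor q1)) \lor q1))}.
T (((q2 \land q5) \to (q5 \land q4)) \lor ((((\lnot q1 \to q1) \to \lnot q2) \to (q1 \lor q1)) \lor q1)): β-rule — branch into T ((q2 \land q5) \to (q5 \land q4))  //  T ((((\lnot q1 \to q1) \to \lnot q2) \to (q1 \lor q1)) \lor q1).
  branch 1 (add T ((q2 \land q5) \to (q5 \land q4))):
    T ((q2 \land q5) \to (q5 \land q4)): β-rule — branch into F (q2 \land q5)  //  T (q5 \land q4).
      branch 1.1 (add F (q2 \land q5)):
        F (q2 \land q5): β-rule — branch into F q2  //  F q5.
          branch 1.1.1 (add F q2):
            ○ open, literals {q2=F}.
          branch 1.1.2 (add F q5):
            ○ open, literals {q5=F}.
      branch 1.2 (add T (q5 \land q4)):
        T (q5 \land q4): α-rule — add T q5, T q4.
        ○ open, literals {q4=T, q5=T}.
  branch 2 (add T ((((\lnot q1 \to q1) \to \lnot q2) \to (q1 \lor q1)) \lor q1)):
    T ((((\lnot q1 \to q1) \to \lnot q2) \to (q1 \lor q1)) \lor q1): β-rule — branch into T (((\lnot q1 \to q1) \to \lnot q2) \to (q1 \lor q1))  //  T q1.
      branch 2.1 (add T (((\lnot q1 \to q1) \to \lnot q2) \to (q1 \lor q1))):
        T (((\lnot q1 \to q1) \to \lnot q2) \to (q1 \lor q1)): β-rule — branch into F ((\lnot q1 \to q1) \to \lnot q2)  //  T (q1 \lor q1).
          branch 2.1.1 (add F ((\lnot q1 \to q1) \to \lnot q2)):
            F ((\lnot q1 \to q1) \to \lnot q2): α-rule — add T (\lnot q1 \to q1), F \lnot q2.
            T (\lnot q1 \to q1): β-rule — branch into F \lnot q1  //  T q1.
              branch 2.1.1.1 (add F \lnot q1):
                ○ open, literals {q1=T, q2=T}.
              branch 2.1.1.2 (add T q1):
                ○ open, literals {q1=T, q2=T}.
          branch 2.1.2 (add T (q1 \lor q1)):
            T (q1 \lor q1): β-rule — branch into T q1  //  T q1.
              branch 2.1.2.1 (add T q1):
                ○ open, literals {q1=T}.
              branch 2.1.2.2 (add T q1):
                ○ open, literals {q1=T}.
      branch 2.2 (add T q1):
        ○ open, literals {q1=T}.
0 branches closed, 8 open.
Each open branch fixes some atoms; the unmentioned ones are free. Counting distinct full assignments: branch {q2=F} (q3, q4, q1, q5) contributes 16 new; branch {q5=F} (q3, q2, q4, q1) contributes 8 new; branch {q4=T, q5=T} (q3, q2, q1) contributes 4 new; branch {q1=T, q2=T} (q3, q4, q5) contributes 2 new; branch {q1=T, q2=T} (q3, q4, q5) contributes 0 new; branch {q1=T} (q3, q2, q4, q5) contributes 0 new; branch {q1=T} (q3, q2, q4, q5) contributes 0 new; branch {q1=T} (q3, q2, q4, q5) contributes 0 new. Total: 30.

30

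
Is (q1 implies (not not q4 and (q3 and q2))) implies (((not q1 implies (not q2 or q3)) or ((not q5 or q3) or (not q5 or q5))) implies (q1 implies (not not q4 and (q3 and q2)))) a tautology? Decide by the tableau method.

Assume the negation and expand:
Initial set: {not ((q1 implies (not not q4 and (q3 and q2))) implies (((not q1 implies (not q2 or q3)) or ((not q5 or q3) or (not q5 or q5))) implies (q1 implies (not not q4 and (q3 and q2)))))}.
not ((q1 implies (not not q4 and (q3 and q2))) implies (((not q1 implies (not q2 or q3)) or ((not q5 or q3) or (not q5 or q5))) implies (q1 implies (not not q4 and (q3 and q2))))): α-rule — add (q1 implies (not not q4 and (q3 and q2))), not (((not q1 implies (not q2 or q3)) or ((not q5 or q3) or (not q5 or q5))) implies (q1 implies (not not q4 and (q3 and q2)))).
not (((not q1 implies (not q2 or q3)) or ((not q5 or q3) or (not q5 or q5))) implies (q1 implies (not not q4 and (q3 and q2)))): α-rule — add ((not q1 implies (not q2 or q3)) or ((not q5 or q3) or (not q5 or q5))), not (q1 implies (not not q4 and (q3 and q2))).
not (q1 implies (not not q4 and (q3 and q2))): α-rule — add q1, not (not not q4 and (q3 and q2)).
(q1 implies (not not q4 and (q3 and q2))): β-rule — branch into not q1  //  (not not q4 and (q3 and q2)).
  branch 1 (add not q1):
    × closes — contains both q1 and not q1.
  branch 2 (add (not not q4 and (q3 and q2))):
    (not not q4 and (q3 and q2)): α-rule — add not not q4, (q3 and q2).
    not not q4: drop double negation, giving q4.
    (q3 and q2): α-rule — add q3, q2.
    ((not q1 implies (not q2 or q3)) or ((not q5 or q3) or (not q5 or q5))): β-rule — branch into (not q1 implies (not q2 or q3))  //  ((not q5 or q3) or (not q5 or q5)).
      branch 2.1 (add (not q1 implies (not q2 or q3))):
        not (not not q4 and (q3 and q2)): β-rule — branch into not not not q4  //  not (q3 and q2).
          branch 2.1.1 (add not not not q4):
            not not not q4: drop double negation, giving not q4.
            × closes — contains both q4 and not q4.
          branch 2.1.2 (add not (q3 and q2)):
            (not q1 implies (not q2 or q3)): β-rule — branch into not not q1  //  (not q2 or q3).
              branch 2.1.2.1 (add not not q1):
                not (q3 and q2): β-rule — branch into not q3  //  not q2.
                  branch 2.1.2.1.1 (add not q3):
                    × closes — contains both q3 and not q3.
                  branch 2.1.2.1.2 (add not q2):
                    × closes — contains both q2 and not q2.
              branch 2.1.2.2 (add (not q2 or q3)):
                not (q3 and q2): β-rule — branch into not q3  //  not q2.
                  branch 2.1.2.2.1 (add not q3):
                    × closes — contains both q3 and not q3.
                  branch 2.1.2.2.2 (add not q2):
                    × closes — contains both q2 and not q2.
      branch 2.2 (add ((not q5 or q3) or (not q5 or q5))):
        not (not not q4 and (q3 and q2)): β-rule — branch into not not not q4  //  not (q3 and q2).
          branch 2.2.1 (add not not not q4):
            not not not q4: drop double negation, giving not q4.
            × closes — contains both q4 and not q4.
          branch 2.2.2 (add not (q3 and q2)):
            ((not q5 or q3) or (not q5 or q5)): β-rule — branch into (not q5 or q3)  //  (not q5 or q5).
              branch 2.2.2.1 (add (not q5 or q3)):
                not (q3 and q2): β-rule — branch into not q3  //  not q2.
                  branch 2.2.2.1.1 (add not q3):
                    × closes — contains both q3 and not q3.
                  branch 2.2.2.1.2 (add not q2):
                    × closes — contains both q2 and not q2.
              branch 2.2.2.2 (add (not q5 or q5)):
                not (q3 and q2): β-rule — branch into not q3  //  not q2.
                  branch 2.2.2.2.1 (add not q3):
                    × closes — contains both q3 and not q3.
                  branch 2.2.2.2.2 (add not q2):
                    × closes — contains both q2 and not q2.
All 11 branches close.
Every branch closed, so the negation is unsatisfiable and the formula is valid.

Valid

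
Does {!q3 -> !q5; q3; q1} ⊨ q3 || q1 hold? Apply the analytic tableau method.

Yes

Initial set: {(!q3 -> !q5); q3; q1; !(q3 || q1)}.
!(q3 || q1): α-rule — add !q3, !q1.
× closes — contains both q3 and !q3.
All 1 branch closes.
Every branch closed, so the premises entail the conclusion.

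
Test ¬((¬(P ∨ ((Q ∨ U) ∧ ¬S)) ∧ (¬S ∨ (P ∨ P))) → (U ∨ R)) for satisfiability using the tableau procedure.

Initial set: {¬((¬(P ∨ ((Q ∨ U) ∧ ¬S)) ∧ (¬S ∨ (P ∨ P))) → (U ∨ R))}.
¬((¬(P ∨ ((Q ∨ U) ∧ ¬S)) ∧ (¬S ∨ (P ∨ P))) → (U ∨ R)): α-rule — add (¬(P ∨ ((Q ∨ U) ∧ ¬S)) ∧ (¬S ∨ (P ∨ P))), ¬(U ∨ R).
(¬(P ∨ ((Q ∨ U) ∧ ¬S)) ∧ (¬S ∨ (P ∨ P))): α-rule — add ¬(P ∨ ((Q ∨ U) ∧ ¬S)), (¬S ∨ (P ∨ P)).
¬(U ∨ R): α-rule — add ¬U, ¬R.
¬(P ∨ ((Q ∨ U) ∧ ¬S)): α-rule — add ¬P, ¬((Q ∨ U) ∧ ¬S).
(¬S ∨ (P ∨ P)): β-rule — branch into ¬S  //  (P ∨ P).
  branch 1 (add ¬S):
    ¬((Q ∨ U) ∧ ¬S): β-rule — branch into ¬(Q ∨ U)  //  ¬¬S.
      branch 1.1 (add ¬(Q ∨ U)):
        ¬(Q ∨ U): α-rule — add ¬Q, ¬U.
        ○ open, literals {P=0, Q=0, R=0, S=0, U=0}.
      branch 1.2 (add ¬¬S):
        × closes — contains both S and ¬S.
  branch 2 (add (P ∨ P)):
    ¬((Q ∨ U) ∧ ¬S): β-rule — branch into ¬(Q ∨ U)  //  ¬¬S.
      branch 2.1 (add ¬(Q ∨ U)):
        ¬(Q ∨ U): α-rule — add ¬Q, ¬U.
        (P ∨ P): β-rule — branch into P  //  P.
          branch 2.1.1 (add P):
            × closes — contains both P and ¬P.
          branch 2.1.2 (add P):
            × closes — contains both P and ¬P.
      branch 2.2 (add ¬¬S):
        (P ∨ P): β-rule — branch into P  //  P.
          branch 2.2.1 (add P):
            × closes — contains both P and ¬P.
          branch 2.2.2 (add P):
            × closes — contains both P and ¬P.
5 branches closed, 1 open.
An open branch gives a satisfying assignment: P=0, Q=0, R=0, S=0, U=0.

Satisfiable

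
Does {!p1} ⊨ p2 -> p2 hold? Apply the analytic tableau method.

Initial set: {T !p1; F (p2 -> p2)}.
F (p2 -> p2): α-rule — add T p2, F p2.
× closes — contains both p2 and !p2.
All 1 branch closes.
Every branch closed, so the premises entail the conclusion.

Yes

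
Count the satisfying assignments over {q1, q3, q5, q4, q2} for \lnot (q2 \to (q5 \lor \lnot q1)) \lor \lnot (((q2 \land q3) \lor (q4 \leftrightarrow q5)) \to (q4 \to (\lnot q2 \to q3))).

Initial set: {(\lnot (q2 \to (q5 \lor \lnot q1)) \lor \lnot (((q2 \land q3) \lor (q4 \leftrightarrow q5)) \to (q4 \to (\lnot q2 \to q3))))}.
(\lnot (q2 \to (q5 \lor \lnot q1)) \lor \lnot (((q2 \land q3) \lor (q4 \leftrightarrow q5)) \to (q4 \to (\lnot q2 \to q3)))): β-rule — branch into \lnot (q2 \to (q5 \lor \lnot q1))  //  \lnot (((q2 \land q3) \lor (q4 \leftrightarrow q5)) \to (q4 \to (\lnot q2 \to q3))).
  branch 1 (add \lnot (q2 \to (q5 \lor \lnot q1))):
    \lnot (q2 \to (q5 \lor \lnot q1)): α-rule — add q2, \lnot (q5 \lor \lnot q1).
    \lnot (q5 \lor \lnot q1): α-rule — add \lnot q5, \lnot \lnot q1.
    ○ open, literals {q1=true, q2=true, q5=false}.
  branch 2 (add \lnot (((q2 \land q3) \lor (q4 \leftrightarrow q5)) \to (q4 \to (\lnot q2 \to q3)))):
    \lnot (((q2 \land q3) \lor (q4 \leftrightarrow q5)) \to (q4 \to (\lnot q2 \to q3))): α-rule — add ((q2 \land q3) \lor (q4 \leftrightarrow q5)), \lnot (q4 \to (\lnot q2 \to q3)).
    \lnot (q4 \to (\lnot q2 \to q3)): α-rule — add q4, \lnot (\lnot q2 \to q3).
    \lnot (\lnot q2 \to q3): α-rule — add \lnot q2, \lnot q3.
    ((q2 \land q3) \lor (q4 \leftrightarrow q5)): β-rule — branch into (q2 \land q3)  //  (q4 \leftrightarrow q5).
      branch 2.1 (add (q2 \land q3)):
        (q2 \land q3): α-rule — add q2, q3.
        × closes — contains both q2 and \lnot q2.
      branch 2.2 (add (q4 \leftrightarrow q5)):
        (q4 \leftrightarrow q5): β-rule — branch into q4, q5  //  \lnot q4, \lnot q5.
          branch 2.2.1 (add q4, q5):
            ○ open, literals {q2=false, q3=false, q4=true, q5=true}.
          branch 2.2.2 (add \lnot q4, \lnot q5):
            × closes — contains both q4 and \lnot q4.
2 branches closed, 2 open.
Each open branch fixes some atoms; the unmentioned ones are free. Counting distinct full assignments: branch {q1=true, q2=true, q5=false} (q3, q4) contributes 4 new; branch {q2=false, q3=false, q4=true, q5=true} (q1) contributes 2 new. Total: 6.

6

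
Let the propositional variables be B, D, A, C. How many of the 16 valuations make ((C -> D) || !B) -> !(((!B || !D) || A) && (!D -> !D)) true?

Initial set: {(((C -> D) || !B) -> !(((!B || !D) || A) && (!D -> !D)))}.
(((C -> D) || !B) -> !(((!B || !D) || A) && (!D -> !D))): β-rule — branch into !((C -> D) || !B)  //  !(((!B || !D) || A) && (!D -> !D)).
  branch 1 (add !((C -> D) || !B)):
    !((C -> D) || !B): α-rule — add !(C -> D), !!B.
    !(C -> D): α-rule — add C, !D.
    ○ open, literals {B=T, C=T, D=F}.
  branch 2 (add !(((!B || !D) || A) && (!D -> !D))):
    !(((!B || !D) || A) && (!D -> !D)): β-rule — branch into !((!B || !D) || A)  //  !(!D -> !D).
      branch 2.1 (add !((!B || !D) || A)):
        !((!B || !D) || A): α-rule — add !(!B || !D), !A.
        !(!B || !D): α-rule — add !!B, !!D.
        ○ open, literals {A=F, B=T, D=T}.
      branch 2.2 (add !(!D -> !D)):
        !(!D -> !D): α-rule — add !D, !!D.
        × closes — contains both D and !D.
1 branch closed, 2 open.
Each open branch fixes some atoms; the unmentioned ones are free. Counting distinct full assignments: branch {B=T, C=T, D=F} (A) contributes 2 new; branch {A=F, B=T, D=T} (C) contributes 2 new. Total: 4.

4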